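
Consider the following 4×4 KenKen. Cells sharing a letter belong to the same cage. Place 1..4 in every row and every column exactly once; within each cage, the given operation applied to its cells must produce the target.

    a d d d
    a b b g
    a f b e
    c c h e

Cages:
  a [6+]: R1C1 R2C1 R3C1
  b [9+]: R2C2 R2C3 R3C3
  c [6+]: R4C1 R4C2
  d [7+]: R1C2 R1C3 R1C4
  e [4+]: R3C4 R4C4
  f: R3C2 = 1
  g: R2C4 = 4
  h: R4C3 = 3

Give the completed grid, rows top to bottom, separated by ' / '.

G is a freebie, so R2C4 = 4.
Cage f is a single given cell, so R3C2 = 1.
Row 3 already has 1, which forces R3C4 = 3.
Cage h is a single given cell, leaving R4C3 = 3.
Column 4 already has 3, leaving R4C4 = 1.
Cage d needs sum 7, so R1C2 = 4.
The 3 cells of cage d must have sum 7, leaving R1C3 = 1.
1 is placed in column 4, which forces R1C4 = 2.
Cage b has sum 9, so R2C2 = 3.
Cage b has sum 9, so R2C3 = 2.
Row 3 already has 3, which forces R3C1 = 2.
Cage b has sum 9, so R3C3 = 4.
Column 1 now contains 2, so R4C1 = 4.
Column 2 already has 4, leaving R4C2 = 2.
1 is placed in row 1, which forces R1C1 = 3.
Row 2 now contains 3, which forces R2C1 = 1.

3 4 1 2 / 1 3 2 4 / 2 1 4 3 / 4 2 3 1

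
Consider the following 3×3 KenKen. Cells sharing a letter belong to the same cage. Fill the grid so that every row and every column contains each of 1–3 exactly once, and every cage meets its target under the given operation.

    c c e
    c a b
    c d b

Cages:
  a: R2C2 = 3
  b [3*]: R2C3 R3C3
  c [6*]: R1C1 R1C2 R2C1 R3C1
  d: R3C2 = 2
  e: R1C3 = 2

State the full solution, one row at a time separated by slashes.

3 1 2 / 2 3 1 / 1 2 3

Cage c needs product 6, leaving R1C2 = 1.
Cage e is a single given cell, leaving R1C3 = 2.
A is a freebie, which forces R2C2 = 3.
Row 2 already has 3, so R2C3 = 1.
Cage d is a single given cell, which forces R3C2 = 2.
Column 3 now contains 1; hence R3C3 = 3.
Row 1 now contains 2, leaving R1C1 = 3.
Row 2 already has 1, so R2C1 = 2.
Row 3 now contains 3, leaving R3C1 = 1.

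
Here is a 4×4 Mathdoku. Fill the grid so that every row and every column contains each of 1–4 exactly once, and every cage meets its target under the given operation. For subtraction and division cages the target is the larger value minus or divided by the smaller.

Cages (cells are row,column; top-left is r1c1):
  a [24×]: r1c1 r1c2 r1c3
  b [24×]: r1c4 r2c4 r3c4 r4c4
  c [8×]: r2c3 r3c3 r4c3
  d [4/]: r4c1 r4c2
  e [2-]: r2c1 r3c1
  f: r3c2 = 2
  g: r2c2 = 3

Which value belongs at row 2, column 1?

1

Cage g is a single given cell, leaving r2c2 = 3.
F is a freebie, leaving r3c2 = 2.
2 is placed in column 2, which forces r1c2 = 4.
Column 2 already has 4, so r4c2 = 1.
1 is placed in row 4, leaving r4c1 = 4.
Row 4 already has 4; hence r4c3 = 2.
Row 4 now contains 2, leaving r4c4 = 3.
Cage a has product 24, which forces r1c1 = 2.
2 is placed in column 3, so r1c3 = 3.
Row 1 already has 2, so r1c4 = 1.
The two cells of cage e must have difference 2, which forces r2c1 = 1.
Row 2 already has 1; hence r2c3 = 4.
4 is placed in row 2; hence r2c4 = 2.
4 is placed in column 1, which forces r3c1 = 3.
Column 3 now contains 4, which forces r3c3 = 1.
Column 4 now contains 1, so r3c4 = 4.
Filled in: 2 4 3 1 / 1 3 4 2 / 3 2 1 4 / 4 1 2 3.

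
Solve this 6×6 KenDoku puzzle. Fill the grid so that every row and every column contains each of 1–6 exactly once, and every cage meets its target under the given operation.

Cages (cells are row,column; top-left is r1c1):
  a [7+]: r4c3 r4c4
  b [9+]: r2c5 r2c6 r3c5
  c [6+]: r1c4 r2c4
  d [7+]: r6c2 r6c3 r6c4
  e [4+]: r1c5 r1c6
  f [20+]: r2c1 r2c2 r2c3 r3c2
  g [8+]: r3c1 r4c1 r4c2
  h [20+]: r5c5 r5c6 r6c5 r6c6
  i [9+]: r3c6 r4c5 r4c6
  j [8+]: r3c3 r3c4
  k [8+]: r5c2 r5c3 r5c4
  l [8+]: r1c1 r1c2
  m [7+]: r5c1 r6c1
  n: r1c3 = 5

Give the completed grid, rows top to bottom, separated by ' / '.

N is a freebie; hence r1c3 = 5.
The only place for 4 in row 1 is r1c4.
Cage c needs two cells with sum 6, so r2c4 = 2.
Column 4 already has 2, which forces r6c4 = 1.
The only place for 6 in column 3 is r2c3.
In column 3, 3 can only go at r3c3, so r3c3 = 3.
The two cells of cage j must have sum 8, leaving r3c4 = 5.
Column 4 already has 5; hence r5c4 = 3.
Row 3 already has 5; hence r3c2 = 6.
Cage a needs two cells with sum 7, which forces r4c3 = 1.
Column 4 already has 3, so r4c4 = 6.
Column 3 now contains 1, leaving r5c3 = 4.
4 is placed in column 3; hence r6c3 = 2.
The two cells of cage l must have sum 8, so r1c1 = 6.
6 is placed in column 2, so r1c2 = 2.
Row 5 now contains 4, leaving r5c2 = 1.
Column 1 now contains 6, so r6c1 = 5.
2 is placed in row 6, which forces r6c2 = 4.
Column 1 now contains 5, so r2c1 = 3.
Cage f needs sum 20, so r2c2 = 5.
5 is placed in row 2; hence r2c6 = 4.
Cage g needs sum 8, which forces r3c1 = 1.
Row 3 now contains 1, leaving r3c6 = 2.
Column 2 now contains 5, leaving r4c2 = 3.
3 is placed in row 4; hence r4c6 = 5.
Row 5 now contains 1; hence r5c1 = 2.
Column 6 already has 5; hence r5c6 = 6.
6 is placed in column 6, so r6c6 = 3.
Cage e's pair has sum 4; hence r1c5 = 3.
Column 6 already has 3, leaving r1c6 = 1.
Row 2 now contains 4; hence r2c5 = 1.
Row 3 already has 2, leaving r3c5 = 4.
2 is placed in column 1; hence r4c1 = 4.
The 3 cells of cage i must have sum 9, so r4c5 = 2.
Row 5 now contains 6, leaving r5c5 = 5.
Row 6 now contains 3; hence r6c5 = 6.

6 2 5 4 3 1 / 3 5 6 2 1 4 / 1 6 3 5 4 2 / 4 3 1 6 2 5 / 2 1 4 3 5 6 / 5 4 2 1 6 3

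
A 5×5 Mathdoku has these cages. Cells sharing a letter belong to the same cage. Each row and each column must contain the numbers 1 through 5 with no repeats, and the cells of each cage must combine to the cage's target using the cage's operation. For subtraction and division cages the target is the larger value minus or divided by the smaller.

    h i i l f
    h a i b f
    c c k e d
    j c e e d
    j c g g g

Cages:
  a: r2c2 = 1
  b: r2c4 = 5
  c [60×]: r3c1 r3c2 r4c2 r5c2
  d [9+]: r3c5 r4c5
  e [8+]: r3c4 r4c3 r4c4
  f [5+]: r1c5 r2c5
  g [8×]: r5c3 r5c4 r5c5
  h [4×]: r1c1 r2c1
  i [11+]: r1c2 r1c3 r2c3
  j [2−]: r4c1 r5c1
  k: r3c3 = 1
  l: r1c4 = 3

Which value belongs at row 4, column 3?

3

Cage l is given, so r1c4 = 3.
Cage a is a single given cell, which forces r2c2 = 1.
Cage b is a single given cell; hence r2c4 = 5.
Cage k is a single given cell; hence r3c3 = 1.
Cage h's pair has product 4; hence r1c1 = 1.
Row 1 already has 1, so r1c5 = 2.
Row 2 now contains 1, so r2c1 = 4.
4 is placed in row 2, so r2c3 = 2.
4 is placed in row 2, which forces r2c5 = 3.
The 4 cells of cage c must have product 60; hence r3c1 = 2.
2 is placed in row 3; hence r3c4 = 4.
Row 3 now contains 4, so r3c5 = 5.
4 is placed in column 4, which forces r4c4 = 1.
Column 5 now contains 5, leaving r4c5 = 4.
Column 3 now contains 2, leaving r5c3 = 4.
1 is placed in column 4, which forces r5c4 = 2.
Column 5 now contains 4; hence r5c5 = 1.
Cage i has sum 11, so r1c2 = 4.
4 is placed in column 3, which forces r1c3 = 5.
5 is placed in row 3, leaving r3c2 = 3.
The 4 cells of cage c must have product 60, which forces r4c2 = 2.
The 3 cells of cage e must have sum 8, leaving r4c3 = 3.
Cage c has product 60; hence r5c2 = 5.
Row 4 already has 3, so r4c1 = 5.
Row 5 now contains 5, so r5c1 = 3.
Filled in: 1 4 5 3 2 / 4 1 2 5 3 / 2 3 1 4 5 / 5 2 3 1 4 / 3 5 4 2 1.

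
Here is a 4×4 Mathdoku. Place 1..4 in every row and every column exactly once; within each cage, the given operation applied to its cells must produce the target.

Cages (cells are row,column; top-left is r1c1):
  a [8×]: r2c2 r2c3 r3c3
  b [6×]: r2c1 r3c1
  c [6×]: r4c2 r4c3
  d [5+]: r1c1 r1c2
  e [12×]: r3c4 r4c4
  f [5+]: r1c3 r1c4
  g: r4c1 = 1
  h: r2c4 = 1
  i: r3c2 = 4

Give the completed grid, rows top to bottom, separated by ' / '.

H is a freebie, so r2c4 = 1.
Cage i is a single given cell; hence r3c2 = 4.
Row 3 already has 4; hence r3c4 = 3.
G is a freebie, which forces r4c1 = 1.
3 is placed in column 4; hence r4c4 = 4.
Cage f's pair has sum 5, which forces r1c3 = 3.
4 is placed in column 4, so r1c4 = 2.
Cage b needs two cells with product 6, leaving r2c1 = 3.
4 is placed in column 2; hence r2c2 = 2.
The 3 cells of cage a must have product 8, which forces r2c3 = 4.
Row 3 now contains 3, which forces r3c1 = 2.
Cage a needs product 8, which forces r3c3 = 1.
2 is placed in column 2, so r4c2 = 3.
3 is placed in column 3, leaving r4c3 = 2.
Row 1 now contains 2; hence r1c1 = 4.
Row 1 now contains 2, so r1c2 = 1.

4 1 3 2 / 3 2 4 1 / 2 4 1 3 / 1 3 2 4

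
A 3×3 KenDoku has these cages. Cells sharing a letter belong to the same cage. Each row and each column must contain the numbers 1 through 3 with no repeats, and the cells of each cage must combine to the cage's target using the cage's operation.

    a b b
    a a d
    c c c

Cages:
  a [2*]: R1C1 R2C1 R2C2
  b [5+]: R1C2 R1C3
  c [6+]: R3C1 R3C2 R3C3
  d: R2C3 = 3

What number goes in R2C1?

2

The 3 cells of cage a must have product 2, so R1C1 = 1.
Cage a needs product 2, which forces R2C1 = 2.
Cage a needs product 2, so R2C2 = 1.
Cage d is a single given cell, which forces R2C3 = 3.
Column 1 now contains 2, which forces R3C1 = 3.
Row 3 now contains 3, leaving R3C2 = 2.
2 is placed in row 3; hence R3C3 = 1.
2 is placed in column 2; hence R1C2 = 3.
Column 3 now contains 3, leaving R1C3 = 2.
Completed grid: 1 3 2 / 2 1 3 / 3 2 1.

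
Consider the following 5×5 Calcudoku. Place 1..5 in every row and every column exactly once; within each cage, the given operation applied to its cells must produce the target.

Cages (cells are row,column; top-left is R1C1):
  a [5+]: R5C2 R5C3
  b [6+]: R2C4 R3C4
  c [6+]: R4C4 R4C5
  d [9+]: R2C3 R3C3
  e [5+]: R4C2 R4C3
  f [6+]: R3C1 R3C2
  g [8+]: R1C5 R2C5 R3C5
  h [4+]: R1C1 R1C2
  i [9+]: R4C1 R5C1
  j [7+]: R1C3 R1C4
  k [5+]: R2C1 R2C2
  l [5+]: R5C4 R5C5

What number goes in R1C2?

1

Row 3 needs a 3, and only R3C5 is open for it.
The only place for 5 in row 5 is R5C1.
5 is placed in column 1; hence R4C1 = 4.
The only place for 5 in column 2 is R3C2.
The two cells of cage d must have sum 9, which forces R2C3 = 5.
Cage f needs two cells with sum 6, which forces R3C1 = 1.
Row 3 now contains 5; hence R3C3 = 4.
Row 3 already has 4, so R3C4 = 2.
Column 1 now contains 1, which forces R1C1 = 3.
The two cells of cage h must have sum 4; hence R1C2 = 1.
Row 1 already has 3; hence R1C3 = 2.
1 is placed in row 1; hence R1C5 = 4.
Column 1 already has 3, which forces R2C1 = 2.
2 is placed in row 2, which forces R2C2 = 3.
Column 4 now contains 2, so R2C4 = 4.
Column 5 already has 4, so R2C5 = 1.
3 is placed in column 2, so R4C2 = 2.
Column 3 already has 2, leaving R4C3 = 3.
1 is placed in column 5, leaving R4C5 = 5.
Column 2 already has 2, so R5C2 = 4.
3 is placed in column 3, which forces R5C3 = 1.
1 is placed in row 5; hence R5C4 = 3.
1 is placed in column 5, leaving R5C5 = 2.
Row 1 now contains 4; hence R1C4 = 5.
Row 4 now contains 5, so R4C4 = 1.
Completed grid: 3 1 2 5 4 / 2 3 5 4 1 / 1 5 4 2 3 / 4 2 3 1 5 / 5 4 1 3 2.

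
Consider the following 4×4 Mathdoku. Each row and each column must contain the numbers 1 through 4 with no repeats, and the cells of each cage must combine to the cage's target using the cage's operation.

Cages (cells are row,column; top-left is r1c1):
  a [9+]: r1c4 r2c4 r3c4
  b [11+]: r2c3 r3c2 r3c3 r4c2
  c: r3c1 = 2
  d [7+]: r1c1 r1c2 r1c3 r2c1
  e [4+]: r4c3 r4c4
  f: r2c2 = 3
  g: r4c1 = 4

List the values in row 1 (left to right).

3 1 2 4

Cage d needs sum 7, which forces r2c1 = 1.
Cage f is given, so r2c2 = 3.
Cage c is a single given cell, leaving r3c1 = 2.
Cage g is given, so r4c1 = 4.
Column 1 now contains 2, so r1c1 = 3.
The 4 cells of cage b must have sum 11, leaving r3c2 = 4.
Row 3 already has 4, so r3c4 = 3.
Cage b needs sum 11; hence r4c2 = 2.
Column 4 already has 3, leaving r4c4 = 1.
Column 2 now contains 2, so r1c2 = 1.
The 4 cells of cage d must have sum 7, leaving r1c3 = 2.
Row 1 already has 2, so r1c4 = 4.
Cage b has sum 11, leaving r2c3 = 4.
Column 4 now contains 4, leaving r2c4 = 2.
Row 3 already has 3, so r3c3 = 1.
Row 4 already has 1, which forces r4c3 = 3.
The full grid is 3 1 2 4 / 1 3 4 2 / 2 4 1 3 / 4 2 3 1.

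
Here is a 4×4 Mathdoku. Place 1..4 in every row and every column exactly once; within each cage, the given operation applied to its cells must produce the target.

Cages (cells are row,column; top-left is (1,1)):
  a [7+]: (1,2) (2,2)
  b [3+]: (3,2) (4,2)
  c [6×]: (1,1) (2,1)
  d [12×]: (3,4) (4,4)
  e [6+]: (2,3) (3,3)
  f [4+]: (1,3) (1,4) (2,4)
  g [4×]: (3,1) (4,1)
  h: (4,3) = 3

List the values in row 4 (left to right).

The 3 cells of cage f must have sum 4, which forces (1,3) = 1.
Cage f needs sum 4, which forces (1,4) = 2.
Cage f has sum 4, so (2,4) = 1.
Cage h is given, leaving (4,3) = 3.
Row 4 already has 3, which forces (4,4) = 4.
2 is placed in row 1, leaving (1,1) = 3.
3 is placed in row 1, leaving (1,2) = 4.
The two cells of cage c must have product 6; hence (2,1) = 2.
4 is placed in column 2, which forces (2,2) = 3.
2 is placed in row 2, so (2,3) = 4.
Cage g's pair has product 4, leaving (3,1) = 4.
Column 3 already has 4, leaving (3,3) = 2.
Column 4 already has 4, so (3,4) = 3.
Row 4 now contains 4, so (4,1) = 1.
Row 4 now contains 1; hence (4,2) = 2.
Row 3 now contains 2, so (3,2) = 1.
Filled in: 3 4 1 2 / 2 3 4 1 / 4 1 2 3 / 1 2 3 4.

1 2 3 4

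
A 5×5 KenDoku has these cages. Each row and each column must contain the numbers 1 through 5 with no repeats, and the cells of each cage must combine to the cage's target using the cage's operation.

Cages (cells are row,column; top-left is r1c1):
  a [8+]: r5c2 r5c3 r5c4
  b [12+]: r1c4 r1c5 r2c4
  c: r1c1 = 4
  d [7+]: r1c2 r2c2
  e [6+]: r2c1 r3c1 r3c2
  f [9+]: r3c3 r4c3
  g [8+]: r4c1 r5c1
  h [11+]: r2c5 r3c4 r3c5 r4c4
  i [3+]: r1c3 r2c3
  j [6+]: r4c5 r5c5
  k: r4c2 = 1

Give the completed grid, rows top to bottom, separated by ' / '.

Cage c is given, so r1c1 = 4.
Cage k is given, which forces r4c2 = 1.
In row 1, 1 can only go at r1c3, so r1c3 = 1.
Column 3 already has 1, leaving r2c3 = 2.
Cage a has sum 8, so r5c4 = 1.
In column 1, 2 can only go at r3c1, so r3c1 = 2.
Cage e needs sum 6, leaving r2c1 = 1.
Row 3 now contains 2, which forces r3c2 = 3.
3 is placed in column 2, so r1c2 = 2.
The two cells of cage d must have sum 7; hence r2c2 = 5.
Row 2 already has 5; hence r2c4 = 4.
Row 2 already has 4, which forces r2c5 = 3.
4 is placed in column 4, so r3c4 = 5.
Cage h has sum 11, which forces r3c5 = 1.
Column 2 already has 2, so r5c2 = 4.
4 is placed in row 5, leaving r5c5 = 2.
5 is placed in column 4, which forces r1c4 = 3.
Column 5 already has 3, so r1c5 = 5.
Row 3 now contains 5, which forces r3c3 = 4.
The two cells of cage f must have sum 9, leaving r4c3 = 5.
Cage h has sum 11; hence r4c4 = 2.
Column 5 already has 2, which forces r4c5 = 4.
Cage a needs sum 8, leaving r5c3 = 3.
Row 4 now contains 5, so r4c1 = 3.
Row 5 already has 3, which forces r5c1 = 5.

4 2 1 3 5 / 1 5 2 4 3 / 2 3 4 5 1 / 3 1 5 2 4 / 5 4 3 1 2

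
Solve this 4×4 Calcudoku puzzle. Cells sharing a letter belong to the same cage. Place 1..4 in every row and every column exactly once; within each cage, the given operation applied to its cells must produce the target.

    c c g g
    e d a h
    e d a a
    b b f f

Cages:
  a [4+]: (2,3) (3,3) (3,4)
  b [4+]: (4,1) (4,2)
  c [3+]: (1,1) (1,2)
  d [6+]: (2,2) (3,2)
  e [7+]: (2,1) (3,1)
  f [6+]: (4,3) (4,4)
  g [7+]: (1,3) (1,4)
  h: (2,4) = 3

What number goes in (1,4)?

4

The 3 cells of cage a must have sum 4, leaving (2,3) = 1.
H is a freebie; hence (2,4) = 3.
Cage a needs sum 4; hence (3,3) = 2.
The 3 cells of cage a must have sum 4, leaving (3,4) = 1.
Column 3 now contains 2, which forces (4,3) = 4.
Row 4 already has 4, leaving (4,4) = 2.
Column 3 already has 4; hence (1,3) = 3.
Column 4 now contains 3; hence (1,4) = 4.
Row 2 already has 3; hence (2,1) = 4.
Cage d needs two cells with sum 6, leaving (2,2) = 2.
Cage e's pair has sum 7, leaving (3,1) = 3.
Row 3 already has 2; hence (3,2) = 4.
Column 1 already has 3, so (4,1) = 1.
Row 4 now contains 1, so (4,2) = 3.
Column 1 now contains 1, so (1,1) = 2.
2 is placed in column 2; hence (1,2) = 1.
Completed grid: 2 1 3 4 / 4 2 1 3 / 3 4 2 1 / 1 3 4 2.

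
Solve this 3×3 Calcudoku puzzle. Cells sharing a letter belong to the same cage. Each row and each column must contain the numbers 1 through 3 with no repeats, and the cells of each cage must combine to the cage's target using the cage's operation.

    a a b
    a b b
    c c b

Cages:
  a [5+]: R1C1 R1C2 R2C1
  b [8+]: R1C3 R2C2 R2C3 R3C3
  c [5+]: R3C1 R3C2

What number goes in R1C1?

Cage b has sum 8, which forces R2C2 = 2.
2 is placed in column 2, so R3C2 = 3.
Cage a has sum 5, so R1C1 = 3.
2 is placed in column 2, which forces R1C2 = 1.
Row 1 already has 1, so R1C3 = 2.
Row 2 now contains 2; hence R2C1 = 1.
Row 2 now contains 1; hence R2C3 = 3.
Row 3 already has 3, which forces R3C1 = 2.
2 is placed in column 3; hence R3C3 = 1.
Filled in: 3 1 2 / 1 2 3 / 2 3 1.

3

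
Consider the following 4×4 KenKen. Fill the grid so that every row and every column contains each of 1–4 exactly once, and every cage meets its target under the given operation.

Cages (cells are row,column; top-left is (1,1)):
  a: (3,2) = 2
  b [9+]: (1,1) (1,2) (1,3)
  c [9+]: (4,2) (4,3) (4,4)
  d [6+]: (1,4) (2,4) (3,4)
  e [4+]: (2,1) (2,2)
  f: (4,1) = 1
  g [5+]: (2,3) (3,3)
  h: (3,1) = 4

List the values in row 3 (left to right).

4 2 1 3

Cage h is given, which forces (3,1) = 4.
Cage a is a single given cell, so (3,2) = 2.
Cage f is given, which forces (4,1) = 1.
Column 1 already has 1, so (2,1) = 3.
The two cells of cage e must have sum 4, so (2,2) = 1.
1 is placed in row 2, which forces (2,4) = 2.
3 is placed in column 1, so (1,1) = 2.
2 is placed in row 2, which forces (2,3) = 4.
Cage g's pair has sum 5, which forces (3,3) = 1.
Row 3 already has 1, so (3,4) = 3.
The 3 cells of cage c must have sum 9, so (4,3) = 2.
Column 4 already has 3; hence (4,4) = 4.
The 3 cells of cage b must have sum 9, which forces (1,2) = 4.
Column 3 now contains 4, so (1,3) = 3.
Column 4 already has 3; hence (1,4) = 1.
Row 4 already has 4; hence (4,2) = 3.
The full grid is 2 4 3 1 / 3 1 4 2 / 4 2 1 3 / 1 3 2 4.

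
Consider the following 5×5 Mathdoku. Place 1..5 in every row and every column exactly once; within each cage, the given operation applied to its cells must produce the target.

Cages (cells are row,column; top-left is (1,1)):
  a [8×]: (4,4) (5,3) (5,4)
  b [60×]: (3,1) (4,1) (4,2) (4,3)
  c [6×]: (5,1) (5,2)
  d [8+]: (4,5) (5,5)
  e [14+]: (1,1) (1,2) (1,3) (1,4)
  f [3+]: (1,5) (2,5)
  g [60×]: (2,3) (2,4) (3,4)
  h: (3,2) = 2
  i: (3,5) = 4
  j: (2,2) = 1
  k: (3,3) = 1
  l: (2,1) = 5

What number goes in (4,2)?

Cage l is given; hence (2,1) = 5.
Cage j is a single given cell, leaving (2,2) = 1.
Row 2 now contains 1, leaving (2,5) = 2.
Cage h is given; hence (3,2) = 2.
K is a freebie, so (3,3) = 1.
Cage i is given, which forces (3,5) = 4.
Column 2 now contains 2, so (5,2) = 3.
Row 5 already has 3; hence (5,5) = 5.
Column 5 now contains 2, leaving (1,5) = 1.
4 is placed in row 3, so (3,1) = 3.
Cage g needs product 60; hence (3,4) = 5.
Cage b needs product 60; hence (4,1) = 1.
Column 5 now contains 5; hence (4,5) = 3.
Row 5 already has 3, leaving (5,1) = 2.
2 is placed in row 5; hence (5,3) = 4.
Row 5 now contains 4, which forces (5,4) = 1.
2 is placed in column 1, leaving (1,1) = 4.
Cage e needs sum 14, which forces (1,2) = 5.
Column 3 now contains 4, so (2,3) = 3.
Cage g has product 60, leaving (2,4) = 4.
The 4 cells of cage b must have product 60, leaving (4,2) = 4.
Column 3 now contains 4, so (4,3) = 5.
The 3 cells of cage a must have product 8, so (4,4) = 2.
3 is placed in column 3, which forces (1,3) = 2.
Column 4 already has 2; hence (1,4) = 3.
Filled in: 4 5 2 3 1 / 5 1 3 4 2 / 3 2 1 5 4 / 1 4 5 2 3 / 2 3 4 1 5.

4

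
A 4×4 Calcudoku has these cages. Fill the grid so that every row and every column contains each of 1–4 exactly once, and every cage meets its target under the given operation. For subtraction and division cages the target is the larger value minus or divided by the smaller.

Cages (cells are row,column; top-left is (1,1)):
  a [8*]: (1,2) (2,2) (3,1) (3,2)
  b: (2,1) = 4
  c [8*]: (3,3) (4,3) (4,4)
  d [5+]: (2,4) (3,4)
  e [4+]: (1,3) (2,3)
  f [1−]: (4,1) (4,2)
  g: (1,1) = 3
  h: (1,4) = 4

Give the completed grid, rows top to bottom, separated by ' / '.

Cage g is a single given cell, leaving (1,1) = 3.
Row 1 already has 3, so (1,3) = 1.
H is a freebie, which forces (1,4) = 4.
B is a freebie, leaving (2,1) = 4.
1 is placed in column 3, so (2,3) = 3.
Cage a has product 8, which forces (3,1) = 1.
1 is placed in column 1; hence (4,1) = 2.
Row 4 now contains 2, which forces (4,3) = 4.
Row 4 now contains 2, which forces (4,4) = 1.
4 is placed in row 1, leaving (1,2) = 2.
Cage a needs product 8, leaving (2,2) = 1.
Column 4 already has 1, leaving (2,4) = 2.
Cage a needs product 8, which forces (3,2) = 4.
Column 3 now contains 4, leaving (3,3) = 2.
Cage d's pair has sum 5; hence (3,4) = 3.
1 is placed in row 4; hence (4,2) = 3.

3 2 1 4 / 4 1 3 2 / 1 4 2 3 / 2 3 4 1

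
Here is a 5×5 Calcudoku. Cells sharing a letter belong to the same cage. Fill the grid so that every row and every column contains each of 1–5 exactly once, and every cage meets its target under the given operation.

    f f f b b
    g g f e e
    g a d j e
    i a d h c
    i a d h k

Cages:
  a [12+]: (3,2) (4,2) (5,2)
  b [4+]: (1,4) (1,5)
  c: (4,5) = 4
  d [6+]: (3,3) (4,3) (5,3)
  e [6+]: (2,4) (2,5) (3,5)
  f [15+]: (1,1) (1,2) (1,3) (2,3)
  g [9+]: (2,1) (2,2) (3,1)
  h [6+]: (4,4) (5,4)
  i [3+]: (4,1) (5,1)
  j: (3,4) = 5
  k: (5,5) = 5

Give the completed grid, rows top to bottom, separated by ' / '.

4 2 5 1 3 / 5 1 4 3 2 / 3 4 2 5 1 / 1 5 3 2 4 / 2 3 1 4 5

J is a freebie; hence (3,4) = 5.
C is a freebie, so (4,5) = 4.
K is a freebie, which forces (5,5) = 5.
The 3 cells of cage a must have sum 12, leaving (4,2) = 5.
Cage h's pair has sum 6, leaving (4,4) = 2.
Cage h needs two cells with sum 6, leaving (5,4) = 4.
The 3 cells of cage a must have sum 12; hence (3,2) = 4.
2 is placed in row 4, so (4,1) = 1.
1 is placed in row 4, leaving (4,3) = 3.
Cage i's pair has sum 3, leaving (5,1) = 2.
Row 5 now contains 4; hence (5,2) = 3.
Row 5 now contains 2, so (5,3) = 1.
2 is placed in column 1, leaving (3,1) = 3.
1 is placed in column 3, leaving (3,3) = 2.
2 is placed in row 3, so (3,5) = 1.
Cage b needs two cells with sum 4, so (1,4) = 1.
Column 5 already has 1, which forces (1,5) = 3.
Cage e has sum 6; hence (2,4) = 3.
Cage e needs sum 6, which forces (2,5) = 2.
The 4 cells of cage f must have sum 15; hence (1,1) = 4.
Row 1 already has 1; hence (1,2) = 2.
Cage f has sum 15, which forces (1,3) = 5.
The 3 cells of cage g must have sum 9, leaving (2,1) = 5.
2 is placed in row 2, which forces (2,2) = 1.
Cage f has sum 15, which forces (2,3) = 4.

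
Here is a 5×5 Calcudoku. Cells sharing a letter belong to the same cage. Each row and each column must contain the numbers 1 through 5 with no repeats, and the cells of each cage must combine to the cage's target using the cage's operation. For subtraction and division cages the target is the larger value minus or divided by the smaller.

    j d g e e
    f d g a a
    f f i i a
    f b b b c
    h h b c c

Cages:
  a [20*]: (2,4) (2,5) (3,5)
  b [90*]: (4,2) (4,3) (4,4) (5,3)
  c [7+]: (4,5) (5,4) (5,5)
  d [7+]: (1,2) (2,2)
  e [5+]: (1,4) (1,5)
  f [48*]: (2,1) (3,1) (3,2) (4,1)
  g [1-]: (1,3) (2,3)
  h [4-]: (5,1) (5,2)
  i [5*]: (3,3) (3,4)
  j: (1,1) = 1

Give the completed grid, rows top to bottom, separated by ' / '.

1 4 5 2 3 / 2 3 4 1 5 / 3 2 1 5 4 / 4 5 2 3 1 / 5 1 3 4 2

J is a freebie, so (1,1) = 1.
Column 1 now contains 1, so (5,1) = 5.
Row 5 now contains 5, so (5,2) = 1.
Cage b has product 90; hence (5,3) = 3.
Cage f has product 48, which forces (3,2) = 2.
The 3 cells of cage c must have sum 7; hence (4,5) = 1.
Cage a needs product 20, which forces (2,4) = 1.
Column 4 already has 1, which forces (3,4) = 5.
Row 3 now contains 5; hence (3,5) = 4.
4 is placed in column 5, which forces (5,5) = 2.
Cage e needs two cells with sum 5, leaving (1,4) = 2.
Column 5 already has 2; hence (1,5) = 3.
4 is placed in column 5, leaving (2,5) = 5.
Row 3 already has 4, which forces (3,1) = 3.
Row 3 now contains 5, so (3,3) = 1.
Column 4 already has 2, so (4,4) = 3.
Row 5 now contains 2; hence (5,4) = 4.
Row 1 already has 3, which forces (1,2) = 4.
The two cells of cage g must have difference 1, leaving (1,3) = 5.
Cage d needs two cells with sum 7, so (2,2) = 3.
Row 2 now contains 5, so (2,3) = 4.
Row 4 already has 3, so (4,2) = 5.
Cage b needs product 90, so (4,3) = 2.
4 is placed in row 2; hence (2,1) = 2.
Row 4 now contains 2, so (4,1) = 4.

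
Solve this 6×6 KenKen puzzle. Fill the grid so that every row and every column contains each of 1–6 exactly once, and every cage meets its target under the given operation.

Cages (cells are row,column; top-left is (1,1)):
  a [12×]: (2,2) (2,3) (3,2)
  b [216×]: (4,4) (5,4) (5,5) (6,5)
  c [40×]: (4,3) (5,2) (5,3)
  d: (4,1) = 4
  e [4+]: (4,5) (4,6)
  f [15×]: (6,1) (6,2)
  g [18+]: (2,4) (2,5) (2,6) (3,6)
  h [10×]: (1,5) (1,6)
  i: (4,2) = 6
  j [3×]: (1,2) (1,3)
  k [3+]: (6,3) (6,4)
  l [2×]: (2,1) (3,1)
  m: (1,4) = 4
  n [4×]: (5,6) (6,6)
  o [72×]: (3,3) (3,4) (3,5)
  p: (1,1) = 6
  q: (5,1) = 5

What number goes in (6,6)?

Cage p is given; hence (1,1) = 6.
M is a freebie, leaving (1,4) = 4.
Cage d is given, which forces (4,1) = 4.
I is a freebie, so (4,2) = 6.
Cage q is given, leaving (5,1) = 5.
Column 1 already has 5, so (6,1) = 3.
3 is placed in row 6, which forces (6,2) = 5.
Cage c needs product 40, which forces (4,3) = 5.
The 4 cells of cage b must have product 216, leaving (5,4) = 6.
Column 4 already has 6, leaving (3,4) = 3.
Column 4 now contains 3; hence (4,4) = 2.
Column 4 now contains 2; hence (6,4) = 1.
Row 6 already has 1, so (6,6) = 4.
Column 4 already has 1, so (2,4) = 5.
Cage b has product 216, so (5,5) = 3.
4 is placed in column 6, so (5,6) = 1.
Row 6 already has 1, which forces (6,3) = 2.
Row 6 now contains 4, leaving (6,5) = 6.
Cage o needs product 72, so (3,3) = 6.
Column 5 now contains 6, so (3,5) = 4.
Row 3 now contains 6, which forces (3,6) = 5.
Column 5 already has 3, leaving (4,5) = 1.
1 is placed in column 6, leaving (4,6) = 3.
Cage c has product 40, leaving (5,2) = 2.
Column 3 now contains 2; hence (5,3) = 4.
Cage h's pair has product 10; hence (1,5) = 5.
Column 6 already has 5, leaving (1,6) = 2.
Cage a needs product 12, leaving (2,2) = 4.
Cage a has product 12, which forces (2,3) = 3.
Column 5 already has 4; hence (2,5) = 2.
3 is placed in column 6; hence (2,6) = 6.
2 is placed in column 2; hence (3,2) = 1.
Column 2 already has 1, which forces (1,2) = 3.
Column 3 now contains 3, so (1,3) = 1.
Row 2 now contains 2, leaving (2,1) = 1.
1 is placed in row 3, leaving (3,1) = 2.
Completed grid: 6 3 1 4 5 2 / 1 4 3 5 2 6 / 2 1 6 3 4 5 / 4 6 5 2 1 3 / 5 2 4 6 3 1 / 3 5 2 1 6 4.

4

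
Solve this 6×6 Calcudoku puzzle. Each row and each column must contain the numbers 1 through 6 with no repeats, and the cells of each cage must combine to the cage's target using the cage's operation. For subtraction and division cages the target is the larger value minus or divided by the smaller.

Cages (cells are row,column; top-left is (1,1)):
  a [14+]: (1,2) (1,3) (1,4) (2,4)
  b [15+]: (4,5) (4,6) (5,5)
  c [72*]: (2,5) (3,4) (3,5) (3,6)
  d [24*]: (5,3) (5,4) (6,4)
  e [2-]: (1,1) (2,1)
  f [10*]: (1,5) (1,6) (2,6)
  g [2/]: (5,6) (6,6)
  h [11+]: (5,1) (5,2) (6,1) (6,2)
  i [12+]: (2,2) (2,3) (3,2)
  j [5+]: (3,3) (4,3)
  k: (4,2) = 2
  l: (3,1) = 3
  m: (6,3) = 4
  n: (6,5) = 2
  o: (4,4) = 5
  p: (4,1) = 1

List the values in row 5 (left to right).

Cage l is given, which forces (3,1) = 3.
Cage p is a single given cell; hence (4,1) = 1.
Cage k is a single given cell; hence (4,2) = 2.
Cage o is given, which forces (4,4) = 5.
Cage m is given; hence (6,3) = 4.
Cage n is given, leaving (6,5) = 2.
Cage j needs two cells with sum 5, leaving (3,3) = 2.
Column 3 already has 4, which forces (4,3) = 3.
Cage h has sum 11, leaving (5,1) = 2.
Cage d needs product 24; hence (5,4) = 4.
Cage h has sum 11, so (6,1) = 5.
Cage c needs product 72, which forces (2,5) = 3.
Cage b needs sum 15, which forces (5,5) = 5.
Column 5 already has 5, leaving (1,5) = 1.
Row 1 needs a 3, and only (1,4) is open for it.
The 4 cells of cage a must have sum 14, so (1,2) = 4.
Row 1 already has 4, leaving (1,1) = 6.
Row 1 already has 6, which forces (1,3) = 5.
Row 1 now contains 5; hence (1,6) = 2.
The two cells of cage e must have difference 2; hence (2,1) = 4.
Column 6 already has 2, which forces (2,6) = 5.
Cage a needs sum 14, so (2,4) = 2.
The 3 cells of cage i must have sum 12, which forces (3,2) = 5.
The only place for 6 in column 2 is (2,2).
Row 2 now contains 6, which forces (2,3) = 1.
Column 3 now contains 1, so (5,3) = 6.
Row 5 now contains 6, leaving (5,6) = 3.
3 is placed in column 6, which forces (6,6) = 6.
Cage b has sum 15, which forces (4,5) = 6.
6 is placed in column 6, which forces (4,6) = 4.
Row 5 now contains 3, leaving (5,2) = 1.
Cage h needs sum 11; hence (6,2) = 3.
6 is placed in row 6; hence (6,4) = 1.
Column 4 now contains 1, so (3,4) = 6.
Column 5 now contains 6, so (3,5) = 4.
Column 6 already has 4, which forces (3,6) = 1.
The full grid is 6 4 5 3 1 2 / 4 6 1 2 3 5 / 3 5 2 6 4 1 / 1 2 3 5 6 4 / 2 1 6 4 5 3 / 5 3 4 1 2 6.

2 1 6 4 5 3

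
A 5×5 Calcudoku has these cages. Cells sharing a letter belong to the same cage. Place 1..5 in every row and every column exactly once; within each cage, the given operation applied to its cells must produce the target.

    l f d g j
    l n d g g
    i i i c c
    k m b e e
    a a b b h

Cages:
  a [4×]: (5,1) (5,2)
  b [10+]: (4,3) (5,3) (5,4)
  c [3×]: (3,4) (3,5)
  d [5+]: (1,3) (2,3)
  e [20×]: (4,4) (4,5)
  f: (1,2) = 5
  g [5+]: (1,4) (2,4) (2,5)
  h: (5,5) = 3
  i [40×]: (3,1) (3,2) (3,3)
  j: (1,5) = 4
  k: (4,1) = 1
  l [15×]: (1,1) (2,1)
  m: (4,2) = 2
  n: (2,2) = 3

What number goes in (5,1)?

4

Cage f is given, leaving (1,2) = 5.
J is a freebie, so (1,5) = 4.
N is a freebie, which forces (2,2) = 3.
Row 2 now contains 3, which forces (2,4) = 1.
Row 2 now contains 1, leaving (2,5) = 2.
Column 4 already has 1, leaving (3,4) = 3.
Row 3 now contains 3, leaving (3,5) = 1.
K is a freebie; hence (4,1) = 1.
Cage m is given, so (4,2) = 2.
Column 5 already has 4, so (4,5) = 5.
1 is placed in column 1, so (5,1) = 4.
4 is placed in row 5, so (5,2) = 1.
Cage h is a single given cell, leaving (5,5) = 3.
5 is placed in row 1; hence (1,1) = 3.
Cage d's pair has sum 5; hence (1,3) = 1.
Column 4 already has 1, which forces (1,4) = 2.
Row 2 now contains 3, so (2,1) = 5.
Row 2 already has 2, leaving (2,3) = 4.
Column 1 now contains 5, which forces (3,1) = 2.
Column 2 already has 2, which forces (3,2) = 4.
Row 3 now contains 2, so (3,3) = 5.
Cage b needs sum 10, which forces (4,3) = 3.
Row 4 now contains 5; hence (4,4) = 4.
5 is placed in column 3, which forces (5,3) = 2.
2 is placed in column 4, leaving (5,4) = 5.
Filled in: 3 5 1 2 4 / 5 3 4 1 2 / 2 4 5 3 1 / 1 2 3 4 5 / 4 1 2 5 3.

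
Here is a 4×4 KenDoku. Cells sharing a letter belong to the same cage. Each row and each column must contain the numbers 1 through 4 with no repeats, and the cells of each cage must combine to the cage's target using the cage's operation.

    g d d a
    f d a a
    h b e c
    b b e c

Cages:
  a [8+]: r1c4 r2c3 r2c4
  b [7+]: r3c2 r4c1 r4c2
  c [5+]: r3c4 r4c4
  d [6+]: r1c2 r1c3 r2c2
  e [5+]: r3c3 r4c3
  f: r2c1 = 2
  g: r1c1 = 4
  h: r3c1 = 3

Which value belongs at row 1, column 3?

2

G is a freebie, so r1c1 = 4.
Cage f is given, which forces r2c1 = 2.
H is a freebie; hence r3c1 = 3.
Column 1 now contains 3, which forces r4c1 = 1.
In row 3, 4 can only go at r3c2, so r3c2 = 4.
Column 2 already has 4; hence r4c2 = 2.
The 3 cells of cage d must have sum 6, so r1c3 = 2.
Column 3 now contains 2, which forces r3c3 = 1.
Row 3 now contains 1, leaving r3c4 = 2.
Cage e's pair has sum 5; hence r4c3 = 4.
Cage c needs two cells with sum 5, leaving r4c4 = 3.
Column 4 already has 3, which forces r1c4 = 1.
4 is placed in column 3, so r2c3 = 3.
Cage a has sum 8; hence r2c4 = 4.
1 is placed in row 1, so r1c2 = 3.
3 is placed in row 2, leaving r2c2 = 1.
Completed grid: 4 3 2 1 / 2 1 3 4 / 3 4 1 2 / 1 2 4 3.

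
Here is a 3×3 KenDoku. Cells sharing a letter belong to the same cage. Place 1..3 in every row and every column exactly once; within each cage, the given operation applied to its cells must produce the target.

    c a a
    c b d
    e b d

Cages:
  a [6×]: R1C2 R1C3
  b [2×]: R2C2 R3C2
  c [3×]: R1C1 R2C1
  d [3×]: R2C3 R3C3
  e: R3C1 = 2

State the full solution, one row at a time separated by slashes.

1 3 2 / 3 2 1 / 2 1 3

Cage e is given; hence R3C1 = 2.
2 is placed in row 3, which forces R3C2 = 1.
1 is placed in row 3, which forces R3C3 = 3.
The two cells of cage a must have product 6, leaving R1C2 = 3.
3 is placed in column 3, leaving R1C3 = 2.
Column 2 now contains 1, leaving R2C2 = 2.
3 is placed in column 3, so R2C3 = 1.
Row 1 already has 3, leaving R1C1 = 1.
Row 2 now contains 1, leaving R2C1 = 3.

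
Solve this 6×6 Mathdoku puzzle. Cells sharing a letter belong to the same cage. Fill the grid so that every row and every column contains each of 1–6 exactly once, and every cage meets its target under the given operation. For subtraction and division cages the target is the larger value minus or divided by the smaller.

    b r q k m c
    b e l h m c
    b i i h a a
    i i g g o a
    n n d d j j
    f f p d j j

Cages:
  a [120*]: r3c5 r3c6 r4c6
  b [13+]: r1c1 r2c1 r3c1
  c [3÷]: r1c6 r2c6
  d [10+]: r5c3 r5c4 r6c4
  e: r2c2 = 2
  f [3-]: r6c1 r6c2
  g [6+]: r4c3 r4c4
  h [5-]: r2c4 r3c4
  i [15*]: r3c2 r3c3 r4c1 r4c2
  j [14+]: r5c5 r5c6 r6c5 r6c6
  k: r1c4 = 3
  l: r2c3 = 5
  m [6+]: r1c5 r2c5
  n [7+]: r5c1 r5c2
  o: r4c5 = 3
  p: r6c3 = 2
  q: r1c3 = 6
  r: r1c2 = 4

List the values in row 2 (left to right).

6 2 5 1 4 3

Cage r is given, leaving r1c2 = 4.
Cage q is given, which forces r1c3 = 6.
K is a freebie, leaving r1c4 = 3.
Cage e is a single given cell, so r2c2 = 2.
L is a freebie, which forces r2c3 = 5.
Cage o is a single given cell, which forces r4c5 = 3.
Cage p is a single given cell, so r6c3 = 2.
The 3 cells of cage b must have sum 13, leaving r2c1 = 6.
6 is placed in row 2, which forces r2c4 = 1.
1 is placed in row 2, leaving r2c5 = 4.
6 is placed in row 2, leaving r2c6 = 3.
1 is placed in column 4; hence r3c4 = 6.
Row 3 already has 6, so r3c5 = 5.
5 is placed in row 3, so r3c6 = 4.
The 3 cells of cage b must have sum 13, which forces r1c1 = 5.
5 is placed in column 5; hence r1c5 = 2.
Cage c needs two cells with quotient 3, so r1c6 = 1.
5 is placed in row 3, leaving r3c1 = 2.
5 is placed in column 1; hence r4c1 = 1.
Row 4 now contains 1; hence r4c2 = 5.
Row 4 now contains 1, leaving r4c3 = 4.
Row 4 already has 5, leaving r4c4 = 2.
Cage a has product 120, which forces r4c6 = 6.
Column 1 now contains 1, leaving r5c1 = 4.
4 is placed in row 5; hence r5c4 = 5.
5 is placed in row 5; hence r5c6 = 2.
4 is placed in column 1, which forces r6c1 = 3.
Column 4 already has 5, leaving r6c4 = 4.
Column 6 now contains 6; hence r6c6 = 5.
Cage n's pair has sum 7, which forces r5c2 = 3.
The 3 cells of cage d must have sum 10; hence r5c3 = 1.
Row 5 already has 1; hence r5c5 = 6.
The two cells of cage f must have difference 3, so r6c2 = 6.
6 is placed in column 5, which forces r6c5 = 1.
Column 2 already has 3, so r3c2 = 1.
1 is placed in column 3, which forces r3c3 = 3.
The full grid is 5 4 6 3 2 1 / 6 2 5 1 4 3 / 2 1 3 6 5 4 / 1 5 4 2 3 6 / 4 3 1 5 6 2 / 3 6 2 4 1 5.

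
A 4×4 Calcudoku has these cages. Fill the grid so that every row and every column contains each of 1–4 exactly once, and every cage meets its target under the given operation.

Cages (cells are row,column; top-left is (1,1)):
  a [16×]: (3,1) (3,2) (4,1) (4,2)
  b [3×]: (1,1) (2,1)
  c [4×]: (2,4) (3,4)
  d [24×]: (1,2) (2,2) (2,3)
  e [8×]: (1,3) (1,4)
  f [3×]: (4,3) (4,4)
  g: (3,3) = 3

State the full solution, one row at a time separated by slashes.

1 3 4 2 / 3 4 2 1 / 2 1 3 4 / 4 2 1 3

Cage g is a single given cell, so (3,3) = 3.
Column 3 already has 3, so (4,3) = 1.
1 is placed in row 4; hence (4,4) = 3.
The only place for 1 in row 1 is (1,1).
Column 1 now contains 1; hence (2,1) = 3.
Column 1 now contains 1, leaving (3,1) = 2.
Cage a has product 16, which forces (3,2) = 1.
1 is placed in row 3, so (3,4) = 4.
Cage a needs product 16; hence (4,1) = 4.
The 4 cells of cage a must have product 16, leaving (4,2) = 2.
Cage d needs product 24, leaving (1,2) = 3.
Cage e's pair has product 8; hence (1,3) = 4.
Column 4 now contains 4, leaving (1,4) = 2.
Column 2 now contains 2; hence (2,2) = 4.
Cage d needs product 24, leaving (2,3) = 2.
Column 4 now contains 4, leaving (2,4) = 1.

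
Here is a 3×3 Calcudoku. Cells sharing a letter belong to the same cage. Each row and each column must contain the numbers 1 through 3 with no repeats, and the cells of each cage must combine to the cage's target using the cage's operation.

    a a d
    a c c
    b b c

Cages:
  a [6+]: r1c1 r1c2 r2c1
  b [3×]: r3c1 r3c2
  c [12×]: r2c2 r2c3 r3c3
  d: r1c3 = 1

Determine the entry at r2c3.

3

Cage d is given; hence r1c3 = 1.
The 3 cells of cage c must have product 12; hence r2c2 = 2.
The 3 cells of cage c must have product 12, which forces r2c3 = 3.
Cage c needs product 12; hence r3c3 = 2.
The 3 cells of cage a must have sum 6, leaving r1c1 = 2.
2 is placed in column 2, leaving r1c2 = 3.
Row 2 already has 3, which forces r2c1 = 1.
1 is placed in column 1, so r3c1 = 3.
Column 2 now contains 3, so r3c2 = 1.
Completed grid: 2 3 1 / 1 2 3 / 3 1 2.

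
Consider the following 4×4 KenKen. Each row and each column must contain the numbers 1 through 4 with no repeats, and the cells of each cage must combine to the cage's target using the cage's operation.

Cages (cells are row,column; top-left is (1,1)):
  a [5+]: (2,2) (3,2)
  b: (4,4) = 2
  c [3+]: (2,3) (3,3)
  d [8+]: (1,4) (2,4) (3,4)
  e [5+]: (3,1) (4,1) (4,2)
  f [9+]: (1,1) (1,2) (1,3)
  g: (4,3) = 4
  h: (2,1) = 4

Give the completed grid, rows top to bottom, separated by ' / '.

2 4 3 1 / 4 2 1 3 / 1 3 2 4 / 3 1 4 2

Cage h is a single given cell; hence (2,1) = 4.
G is a freebie; hence (4,3) = 4.
Cage b is given, which forces (4,4) = 2.
Cage f has sum 9; hence (1,2) = 4.
Cage e has sum 5, so (3,1) = 1.
Row 3 now contains 1, so (3,3) = 2.
The 3 cells of cage e must have sum 5, which forces (4,1) = 3.
Row 4 now contains 2; hence (4,2) = 1.
Column 1 now contains 3, so (1,1) = 2.
Column 3 already has 2, which forces (1,3) = 3.
Row 1 already has 3; hence (1,4) = 1.
Cage a's pair has sum 5, which forces (2,2) = 2.
Column 3 already has 2; hence (2,3) = 1.
Column 4 now contains 1; hence (2,4) = 3.
Row 3 already has 2, so (3,2) = 3.
Cage d has sum 8, which forces (3,4) = 4.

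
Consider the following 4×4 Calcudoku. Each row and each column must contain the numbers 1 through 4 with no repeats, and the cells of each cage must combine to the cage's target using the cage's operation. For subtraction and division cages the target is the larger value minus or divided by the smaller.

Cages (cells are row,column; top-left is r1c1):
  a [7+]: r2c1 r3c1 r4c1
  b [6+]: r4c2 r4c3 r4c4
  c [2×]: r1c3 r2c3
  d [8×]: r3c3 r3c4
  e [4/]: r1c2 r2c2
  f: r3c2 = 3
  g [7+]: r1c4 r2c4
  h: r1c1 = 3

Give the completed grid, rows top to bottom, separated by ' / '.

3 1 2 4 / 2 4 1 3 / 1 3 4 2 / 4 2 3 1

H is a freebie, which forces r1c1 = 3.
Row 1 now contains 3, leaving r1c4 = 4.
Column 4 already has 4; hence r2c4 = 3.
F is a freebie, so r3c2 = 3.
Column 4 already has 4, which forces r3c4 = 2.
Column 4 already has 2, leaving r4c4 = 1.
Row 1 now contains 4, so r1c2 = 1.
Row 1 now contains 1, which forces r1c3 = 2.
Cage e's pair has quotient 4, which forces r2c2 = 4.
2 is placed in column 3, which forces r2c3 = 1.
2 is placed in row 3, which forces r3c3 = 4.
Row 4 now contains 1, leaving r4c2 = 2.
Cage b needs sum 6, which forces r4c3 = 3.
Row 2 already has 1, leaving r2c1 = 2.
4 is placed in row 3; hence r3c1 = 1.
2 is placed in row 4, so r4c1 = 4.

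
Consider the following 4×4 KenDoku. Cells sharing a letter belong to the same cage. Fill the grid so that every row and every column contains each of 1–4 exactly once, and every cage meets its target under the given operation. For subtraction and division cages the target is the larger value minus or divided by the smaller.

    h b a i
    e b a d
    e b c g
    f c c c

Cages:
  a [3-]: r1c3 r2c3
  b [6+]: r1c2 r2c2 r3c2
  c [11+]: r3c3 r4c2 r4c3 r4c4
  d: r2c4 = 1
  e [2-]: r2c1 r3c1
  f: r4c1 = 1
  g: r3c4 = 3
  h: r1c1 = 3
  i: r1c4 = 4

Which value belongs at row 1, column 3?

1

Cage h is a single given cell, which forces r1c1 = 3.
Cage i is a single given cell, so r1c4 = 4.
D is a freebie, which forces r2c4 = 1.
G is a freebie, which forces r3c4 = 3.
Cage f is given, so r4c1 = 1.
Column 4 now contains 3, so r4c4 = 2.
Row 1 now contains 4; hence r1c3 = 1.
Cage b needs sum 6, leaving r2c2 = 3.
Row 2 already has 1, leaving r2c3 = 4.
The 4 cells of cage c must have sum 11, so r3c3 = 2.
Column 2 already has 3, which forces r4c2 = 4.
4 is placed in column 3, which forces r4c3 = 3.
Row 1 already has 1; hence r1c2 = 2.
4 is placed in row 2; hence r2c1 = 2.
Row 3 already has 2, which forces r3c1 = 4.
Row 3 already has 2; hence r3c2 = 1.
Completed grid: 3 2 1 4 / 2 3 4 1 / 4 1 2 3 / 1 4 3 2.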